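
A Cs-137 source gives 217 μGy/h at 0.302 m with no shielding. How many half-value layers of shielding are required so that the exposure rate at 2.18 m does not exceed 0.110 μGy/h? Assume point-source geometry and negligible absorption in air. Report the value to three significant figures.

5.24 half-value layers

At 2.18 m, distance alone gives 217 × (0.302/2.18)² = 217 × 0.01919 = 4.164 μGy/h.
Further attenuation needed: 4.164/0.110 = 37.85.
n = log₂(37.85) = 5.242 half-value layers.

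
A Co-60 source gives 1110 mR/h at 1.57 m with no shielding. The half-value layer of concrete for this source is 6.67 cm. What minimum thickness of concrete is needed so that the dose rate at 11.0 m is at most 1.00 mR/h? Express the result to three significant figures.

At 11.0 m, distance alone gives (1.57/11.0)² = 0.02037, so 1110 × 0.02037 = 22.61 mR/h.
Further attenuation needed: 22.61/1.00 = 22.61.
n = log₂(22.61) = 4.499 half-value layers.
Thickness = 4.499 × 6.67 cm = 30.01 cm.

30.0 cm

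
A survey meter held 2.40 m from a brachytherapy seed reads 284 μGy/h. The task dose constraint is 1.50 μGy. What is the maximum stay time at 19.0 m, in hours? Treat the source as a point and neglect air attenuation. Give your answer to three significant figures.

By the inverse-square law, rate at 19.0 m:
284 × (2.40/19.0)² = 284 × 0.01596 = 4.533 μGy/h.
Stay time = 1.50 μGy ÷ 4.533 μGy/h = 0.3309 h.

0.331 h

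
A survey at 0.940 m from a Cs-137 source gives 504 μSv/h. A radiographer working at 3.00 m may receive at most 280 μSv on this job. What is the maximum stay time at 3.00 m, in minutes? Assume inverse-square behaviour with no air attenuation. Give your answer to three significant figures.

340 min

Applying the 1/r² law, rate at 3.00 m:
504 × (0.940/3.00)² = 504 × 0.09818 = 49.48 μSv/h.
Stay time = 280 μSv ÷ 49.48 μSv/h = 5.659 h = 339.5 min.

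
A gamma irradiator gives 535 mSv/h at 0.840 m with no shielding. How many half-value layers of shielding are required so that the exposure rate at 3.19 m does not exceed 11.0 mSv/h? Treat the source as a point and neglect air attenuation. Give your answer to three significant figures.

1.75 half-value layers

At 3.19 m, distance alone gives 535 × (0.840/3.19)² = 535 × 0.06934 = 37.10 mSv/h.
Further attenuation needed: 37.10/11.0 = 3.373.
n = log₂(3.373) = 1.754 half-value layers.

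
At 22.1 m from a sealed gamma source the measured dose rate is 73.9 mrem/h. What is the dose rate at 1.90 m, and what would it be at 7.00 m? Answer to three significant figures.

By the inverse-square law,
At 1.90 m: (22.1/1.90)² = 135.3, so 73.9 × 135.3 = 9999 mrem/h
At 7.00 m: 9999 × (1.90/7.00)² = 9999 × 0.07367 = 736.6 mrem/h.

10000 mrem/h; 737 mrem/h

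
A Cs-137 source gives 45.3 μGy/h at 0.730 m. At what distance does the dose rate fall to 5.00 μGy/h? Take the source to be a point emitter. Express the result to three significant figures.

Using I₁d₁² = I₂d₂², d₂ = d₁·√(I₁/I₂).
I₁/I₂ = 45.3/5.00 = 9.060, so d₂ = 0.730 × √9.060 = 2.197 m.

2.20 m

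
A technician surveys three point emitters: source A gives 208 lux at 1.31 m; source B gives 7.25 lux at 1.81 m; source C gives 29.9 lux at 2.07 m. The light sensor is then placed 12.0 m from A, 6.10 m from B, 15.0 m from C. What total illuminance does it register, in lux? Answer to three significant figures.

By superposition, sum each source's inverse-square contribution:
A: 208 × (1.31/12.0)² = 2.479 lux
B: 7.25 × (1.81/6.10)² = 0.6383 lux
C: 29.9 × (2.07/15.0)² = 0.5694 lux
Total = 2.479 + 0.6383 + 0.5694 = 3.687 lux.

3.69 lux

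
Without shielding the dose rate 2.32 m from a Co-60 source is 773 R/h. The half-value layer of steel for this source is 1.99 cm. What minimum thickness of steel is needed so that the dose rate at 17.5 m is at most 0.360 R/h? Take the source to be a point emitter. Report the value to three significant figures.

At 17.5 m, distance alone gives (2.32/17.5)² = 0.01758, so 773 × 0.01758 = 13.59 R/h.
Further attenuation needed: 13.59/0.360 = 37.75.
n = log₂(37.75) = 5.238 half-value layers.
Thickness = 5.238 × 1.99 cm = 10.42 cm.

10.4 cm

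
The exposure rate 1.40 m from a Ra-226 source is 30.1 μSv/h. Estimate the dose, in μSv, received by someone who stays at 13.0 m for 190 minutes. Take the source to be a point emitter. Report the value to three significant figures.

1.11 μSv

Intensity scales as (d₁/d₂)², so rate at 13.0 m:
30.1 × (1.40/13.0)² = 30.1 × 0.01160 = 0.3492 μSv/h.
Dose = rate × time = 0.3492 μSv/h × 3.167 h = 1.106 μSv.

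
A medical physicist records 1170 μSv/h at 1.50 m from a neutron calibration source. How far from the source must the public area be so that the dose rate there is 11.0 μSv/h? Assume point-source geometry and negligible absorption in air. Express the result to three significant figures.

15.5 m

Since intensity falls as 1/r², d₂ = d₁·√(I₁/I₂).
I₁/I₂ = 1170/11.0 = 106.4, so d₂ = 1.50 × √106.4 = 15.47 m.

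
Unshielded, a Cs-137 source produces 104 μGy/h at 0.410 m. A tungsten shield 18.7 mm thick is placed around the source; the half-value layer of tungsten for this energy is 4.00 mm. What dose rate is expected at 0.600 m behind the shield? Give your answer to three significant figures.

1.90 μGy/h

Distance alone: 104 × (0.410/0.600)² = 104 × 0.4669 = 48.56 μGy/h.
Shield: 18.7/4.00 = 4.675 half-value layers → attenuation 2^(−4.675) = 0.03915.
Combined: 48.56 × 0.03915 = 1.901 μGy/h.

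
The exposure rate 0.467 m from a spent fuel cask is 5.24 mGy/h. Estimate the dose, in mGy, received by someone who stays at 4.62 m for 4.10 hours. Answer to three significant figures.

0.220 mGy

Using I₁d₁² = I₂d₂², rate at 4.62 m:
(0.467/4.62)² = 0.01022, so 5.24 × 0.01022 = 0.05355 mGy/h.
Dose = rate × time = 0.05355 mGy/h × 4.100 h = 0.2196 mGy.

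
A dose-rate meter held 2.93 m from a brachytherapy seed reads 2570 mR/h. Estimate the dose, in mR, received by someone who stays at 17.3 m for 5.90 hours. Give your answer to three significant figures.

435 mR

Using I₁d₁² = I₂d₂², rate at 17.3 m:
(2.93/17.3)² = 0.02868, so 2570 × 0.02868 = 73.71 mR/h.
Dose = rate × time = 73.71 mR/h × 5.900 h = 434.9 mR.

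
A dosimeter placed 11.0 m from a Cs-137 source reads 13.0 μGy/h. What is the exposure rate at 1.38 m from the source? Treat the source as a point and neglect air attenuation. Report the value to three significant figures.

826 μGy/h

By the inverse-square law, scaling from 11.0 m to 1.38 m:
13.0 × (11.0/1.38)² = 13.0 × 63.54 = 826.0 μGy/h.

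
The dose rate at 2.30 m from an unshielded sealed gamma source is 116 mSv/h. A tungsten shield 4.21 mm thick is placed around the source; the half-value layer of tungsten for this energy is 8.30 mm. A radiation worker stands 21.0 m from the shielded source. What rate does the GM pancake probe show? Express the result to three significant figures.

0.979 mSv/h

Distance alone: (2.30/21.0)² = 0.01200, so 116 × 0.01200 = 1.392 mSv/h.
Shield: 4.21/8.30 = 0.5072 half-value layers → attenuation 2^(−0.5072) = 0.7036.
Combined: 1.392 × 0.7036 = 0.9794 mSv/h.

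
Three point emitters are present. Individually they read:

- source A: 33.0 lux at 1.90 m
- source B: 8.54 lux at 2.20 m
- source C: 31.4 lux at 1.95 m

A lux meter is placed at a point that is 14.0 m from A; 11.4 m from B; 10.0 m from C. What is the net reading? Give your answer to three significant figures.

By superposition, sum each source's inverse-square contribution:
A: 33.0 × (1.90/14.0)² = 0.6078 lux
B: 8.54 × (2.20/11.4)² = 0.3180 lux
C: 31.4 × (1.95/10.0)² = 1.194 lux
Total = 0.6078 + 0.3180 + 1.194 = 2.120 lux.

2.12 lux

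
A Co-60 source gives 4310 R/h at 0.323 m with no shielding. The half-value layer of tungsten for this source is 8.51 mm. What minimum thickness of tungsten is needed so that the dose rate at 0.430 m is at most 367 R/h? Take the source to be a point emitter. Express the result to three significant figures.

23.2 mm

At 0.430 m, distance alone gives 4310 × (0.323/0.430)² = 4310 × 0.5642 = 2432 R/h.
Further attenuation needed: 2432/367 = 6.627.
n = log₂(6.627) = 2.728 half-value layers.
Thickness = 2.728 × 8.51 mm = 23.22 mm.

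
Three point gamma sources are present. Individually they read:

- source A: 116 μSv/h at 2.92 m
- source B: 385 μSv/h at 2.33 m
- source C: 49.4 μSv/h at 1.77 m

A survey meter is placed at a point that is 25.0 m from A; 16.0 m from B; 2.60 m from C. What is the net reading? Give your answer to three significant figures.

By superposition, sum each source's inverse-square contribution:
A: 116 × (2.92/25.0)² = 1.582 μSv/h
B: 385 × (2.33/16.0)² = 8.165 μSv/h
C: 49.4 × (1.77/2.60)² = 22.89 μSv/h
Total = 1.582 + 8.165 + 22.89 = 32.64 μSv/h.

32.6 μSv/h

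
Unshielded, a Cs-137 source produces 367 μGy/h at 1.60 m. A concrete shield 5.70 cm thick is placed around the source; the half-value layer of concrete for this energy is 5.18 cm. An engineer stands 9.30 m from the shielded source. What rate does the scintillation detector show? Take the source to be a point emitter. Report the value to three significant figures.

5.07 μGy/h

Distance alone: 367 × (1.60/9.30)² = 367 × 0.02960 = 10.86 μGy/h.
Shield: 5.70/5.18 = 1.100 half-value layers → attenuation 2^(−1.100) = 0.4665.
Combined: 10.86 × 0.4665 = 5.066 μGy/h.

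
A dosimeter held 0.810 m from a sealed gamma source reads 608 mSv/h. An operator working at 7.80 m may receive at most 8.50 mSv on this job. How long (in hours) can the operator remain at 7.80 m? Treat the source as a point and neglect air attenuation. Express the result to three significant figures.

Using I₁d₁² = I₂d₂², rate at 7.80 m:
(0.810/7.80)² = 0.01078, so 608 × 0.01078 = 6.554 mSv/h.
Stay time = 8.50 mSv ÷ 6.554 mSv/h = 1.297 h.

1.30 h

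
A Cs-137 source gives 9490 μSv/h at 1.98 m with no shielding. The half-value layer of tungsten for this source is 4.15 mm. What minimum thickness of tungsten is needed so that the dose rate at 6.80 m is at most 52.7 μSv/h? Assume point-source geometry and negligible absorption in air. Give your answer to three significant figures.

16.3 mm

At 6.80 m, distance alone gives 9490 × (1.98/6.80)² = 9490 × 0.08478 = 804.6 μSv/h.
Further attenuation needed: 804.6/52.7 = 15.27.
n = log₂(15.27) = 3.933 half-value layers.
Thickness = 3.933 × 4.15 mm = 16.32 mm.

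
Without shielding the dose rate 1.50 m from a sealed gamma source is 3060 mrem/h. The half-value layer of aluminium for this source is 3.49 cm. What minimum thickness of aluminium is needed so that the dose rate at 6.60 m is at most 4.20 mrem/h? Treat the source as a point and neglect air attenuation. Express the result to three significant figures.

18.3 cm

At 6.60 m, distance alone gives (1.50/6.60)² = 0.05165, so 3060 × 0.05165 = 158.0 mrem/h.
Further attenuation needed: 158.0/4.20 = 37.62.
n = log₂(37.62) = 5.233 half-value layers.
Thickness = 5.233 × 3.49 cm = 18.26 cm.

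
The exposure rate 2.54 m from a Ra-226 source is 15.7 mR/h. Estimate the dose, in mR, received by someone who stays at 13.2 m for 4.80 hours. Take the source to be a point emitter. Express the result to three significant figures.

2.79 mR

Since intensity falls as 1/r², rate at 13.2 m:
(2.54/13.2)² = 0.03703, so 15.7 × 0.03703 = 0.5814 mR/h.
Dose = rate × time = 0.5814 mR/h × 4.800 h = 2.791 mR.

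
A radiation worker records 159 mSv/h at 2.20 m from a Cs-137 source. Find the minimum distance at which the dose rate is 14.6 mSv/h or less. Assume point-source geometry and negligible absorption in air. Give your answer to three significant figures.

Intensity scales as (d₁/d₂)², so d₂ = d₁·√(I₁/I₂).
I₁/I₂ = 159/14.6 = 10.89, so d₂ = 2.20 × √10.89 = 7.260 m.

7.26 m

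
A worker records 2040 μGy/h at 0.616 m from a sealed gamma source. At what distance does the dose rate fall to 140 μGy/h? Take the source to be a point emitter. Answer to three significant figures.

Intensity scales as (d₁/d₂)², so d₂ = d₁·√(I₁/I₂).
I₁/I₂ = 2040/140 = 14.57, so d₂ = 0.616 × √14.57 = 2.351 m.

2.35 m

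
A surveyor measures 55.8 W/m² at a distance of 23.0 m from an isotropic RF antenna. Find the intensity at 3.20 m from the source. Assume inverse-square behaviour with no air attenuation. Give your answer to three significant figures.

2880 W/m²

Using I₁d₁² = I₂d₂², the rate at 3.20 m is
55.8 × (23.0/3.20)² = 55.8 × 51.66 = 2883 W/m².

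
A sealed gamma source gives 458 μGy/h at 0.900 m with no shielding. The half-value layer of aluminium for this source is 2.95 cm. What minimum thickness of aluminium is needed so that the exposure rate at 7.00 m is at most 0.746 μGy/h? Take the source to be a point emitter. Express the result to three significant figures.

9.86 cm

At 7.00 m, distance alone gives 458 × (0.900/7.00)² = 458 × 0.01653 = 7.571 μGy/h.
Further attenuation needed: 7.571/0.746 = 10.15.
n = log₂(10.15) = 3.343 half-value layers.
Thickness = 3.343 × 2.95 cm = 9.862 cm.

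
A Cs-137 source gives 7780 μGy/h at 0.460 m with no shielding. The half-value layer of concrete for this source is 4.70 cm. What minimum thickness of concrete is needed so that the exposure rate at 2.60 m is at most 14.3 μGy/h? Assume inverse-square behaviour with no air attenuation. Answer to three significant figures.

19.2 cm

At 2.60 m, distance alone gives 7780 × (0.460/2.60)² = 7780 × 0.03130 = 243.5 μGy/h.
Further attenuation needed: 243.5/14.3 = 17.03.
n = log₂(17.03) = 4.090 half-value layers.
Thickness = 4.090 × 4.70 cm = 19.22 cm.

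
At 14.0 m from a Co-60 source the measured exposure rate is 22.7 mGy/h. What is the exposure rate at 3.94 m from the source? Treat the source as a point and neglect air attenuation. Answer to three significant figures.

287 mGy/h

Applying the 1/r² law, scaling from 14.0 m to 3.94 m:
22.7 × (14.0/3.94)² = 22.7 × 12.63 = 286.7 mGy/h.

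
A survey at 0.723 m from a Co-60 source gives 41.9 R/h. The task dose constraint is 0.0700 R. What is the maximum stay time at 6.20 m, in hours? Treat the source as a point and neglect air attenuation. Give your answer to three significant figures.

Applying the 1/r² law, rate at 6.20 m:
(0.723/6.20)² = 0.01360, so 41.9 × 0.01360 = 0.5698 R/h.
Stay time = 0.0700 R ÷ 0.5698 R/h = 0.1229 h.

0.123 h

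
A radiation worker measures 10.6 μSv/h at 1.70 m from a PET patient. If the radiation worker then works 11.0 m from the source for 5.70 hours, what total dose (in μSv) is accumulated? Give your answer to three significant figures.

Intensity scales as (d₁/d₂)², so rate at 11.0 m:
10.6 × (1.70/11.0)² = 10.6 × 0.02388 = 0.2531 μSv/h.
Dose = rate × time = 0.2531 μSv/h × 5.700 h = 1.443 μSv.

1.44 μSv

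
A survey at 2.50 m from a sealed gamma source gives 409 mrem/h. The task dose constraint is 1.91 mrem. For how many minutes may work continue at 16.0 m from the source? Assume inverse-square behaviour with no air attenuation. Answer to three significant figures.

11.5 min

By the inverse-square law, rate at 16.0 m:
409 × (2.50/16.0)² = 409 × 0.02441 = 9.984 mrem/h.
Stay time = 1.91 mrem ÷ 9.984 mrem/h = 0.1913 h = 11.48 min.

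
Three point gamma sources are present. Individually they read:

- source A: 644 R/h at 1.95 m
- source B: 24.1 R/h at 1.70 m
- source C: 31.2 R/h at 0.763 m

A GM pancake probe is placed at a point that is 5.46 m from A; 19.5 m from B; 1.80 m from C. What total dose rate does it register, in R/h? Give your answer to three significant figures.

87.9 R/h

Each source contributes Iᵢ·(dᵢ/rᵢ)²; contributions add.
A: 644 × (1.95/5.46)² = 82.14 R/h
B: 24.1 × (1.70/19.5)² = 0.1832 R/h
C: 31.2 × (0.763/1.80)² = 5.606 R/h
Total = 82.14 + 0.1832 + 5.606 = 87.93 R/h.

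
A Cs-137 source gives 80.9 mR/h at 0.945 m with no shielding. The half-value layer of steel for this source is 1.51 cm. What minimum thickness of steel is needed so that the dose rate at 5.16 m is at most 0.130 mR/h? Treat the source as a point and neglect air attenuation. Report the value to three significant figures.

6.62 cm

At 5.16 m, distance alone gives (0.945/5.16)² = 0.03354, so 80.9 × 0.03354 = 2.713 mR/h.
Further attenuation needed: 2.713/0.130 = 20.87.
n = log₂(20.87) = 4.383 half-value layers.
Thickness = 4.383 × 1.51 cm = 6.618 cm.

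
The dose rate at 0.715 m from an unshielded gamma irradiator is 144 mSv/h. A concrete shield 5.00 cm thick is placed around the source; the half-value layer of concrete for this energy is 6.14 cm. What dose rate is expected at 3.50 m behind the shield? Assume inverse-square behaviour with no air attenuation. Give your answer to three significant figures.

Distance alone: 144 × (0.715/3.50)² = 144 × 0.04173 = 6.009 mSv/h.
Shield: 5.00/6.14 = 0.8143 half-value layers → attenuation 2^(−0.8143) = 0.5687.
Combined: 6.009 × 0.5687 = 3.417 mSv/h.

3.42 mSv/h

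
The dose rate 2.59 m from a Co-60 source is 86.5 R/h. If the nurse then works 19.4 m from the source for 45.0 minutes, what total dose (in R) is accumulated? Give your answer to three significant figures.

1.16 R

Since intensity falls as 1/r², rate at 19.4 m:
(2.59/19.4)² = 0.01782, so 86.5 × 0.01782 = 1.541 R/h.
Dose = rate × time = 1.541 R/h × 0.7500 h = 1.156 R.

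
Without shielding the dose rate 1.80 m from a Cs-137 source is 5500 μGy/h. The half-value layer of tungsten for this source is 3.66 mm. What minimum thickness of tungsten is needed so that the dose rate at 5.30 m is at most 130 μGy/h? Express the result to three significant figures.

At 5.30 m, distance alone gives 5500 × (1.80/5.30)² = 5500 × 0.1153 = 634.1 μGy/h.
Further attenuation needed: 634.1/130 = 4.878.
n = log₂(4.878) = 2.286 half-value layers.
Thickness = 2.286 × 3.66 mm = 8.367 mm.

8.37 mm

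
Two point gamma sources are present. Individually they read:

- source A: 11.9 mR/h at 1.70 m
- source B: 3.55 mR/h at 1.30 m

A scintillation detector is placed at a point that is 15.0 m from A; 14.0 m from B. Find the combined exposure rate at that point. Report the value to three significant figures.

0.183 mR/h

Each source contributes Iᵢ·(dᵢ/rᵢ)²; contributions add.
A: 11.9 × (1.70/15.0)² = 0.1528 mR/h
B: 3.55 × (1.30/14.0)² = 0.03061 mR/h
Total = 0.1528 + 0.03061 = 0.1834 mR/h.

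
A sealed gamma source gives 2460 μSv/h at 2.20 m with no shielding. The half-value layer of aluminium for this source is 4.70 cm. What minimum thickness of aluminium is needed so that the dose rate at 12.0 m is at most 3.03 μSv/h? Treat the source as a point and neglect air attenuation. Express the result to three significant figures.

22.4 cm

At 12.0 m, distance alone gives 2460 × (2.20/12.0)² = 2460 × 0.03361 = 82.68 μSv/h.
Further attenuation needed: 82.68/3.03 = 27.29.
n = log₂(27.29) = 4.770 half-value layers.
Thickness = 4.770 × 4.70 cm = 22.42 cm.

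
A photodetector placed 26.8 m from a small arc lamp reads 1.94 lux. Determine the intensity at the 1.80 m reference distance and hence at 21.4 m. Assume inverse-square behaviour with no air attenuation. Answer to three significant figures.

Using I₁d₁² = I₂d₂²,
At 1.80 m: (26.8/1.80)² = 221.7, so 1.94 × 221.7 = 430.1 lux
At 21.4 m: (1.80/21.4)² = 0.007075, so 430.1 × 0.007075 = 3.043 lux.

430 lux; 3.04 lux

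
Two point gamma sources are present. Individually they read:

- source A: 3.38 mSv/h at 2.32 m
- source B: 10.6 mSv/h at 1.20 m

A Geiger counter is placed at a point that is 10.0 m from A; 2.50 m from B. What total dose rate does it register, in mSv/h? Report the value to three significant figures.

Each source contributes Iᵢ·(dᵢ/rᵢ)²; contributions add.
A: 3.38 × (2.32/10.0)² = 0.1819 mSv/h
B: 10.6 × (1.20/2.50)² = 2.442 mSv/h
Total = 0.1819 + 2.442 = 2.624 mSv/h.

2.62 mSv/h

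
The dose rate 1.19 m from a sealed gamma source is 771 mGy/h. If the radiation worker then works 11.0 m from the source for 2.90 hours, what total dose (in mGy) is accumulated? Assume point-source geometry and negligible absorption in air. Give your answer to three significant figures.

26.2 mGy

Using I₁d₁² = I₂d₂², rate at 11.0 m:
771 × (1.19/11.0)² = 771 × 0.01170 = 9.021 mGy/h.
Dose = rate × time = 9.021 mGy/h × 2.900 h = 26.16 mGy.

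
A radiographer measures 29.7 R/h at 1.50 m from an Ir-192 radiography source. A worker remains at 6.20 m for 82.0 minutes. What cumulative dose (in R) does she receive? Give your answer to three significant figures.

2.38 R

By the inverse-square law, rate at 6.20 m:
(1.50/6.20)² = 0.05853, so 29.7 × 0.05853 = 1.738 R/h.
Dose = rate × time = 1.738 R/h × 1.367 h = 2.376 R.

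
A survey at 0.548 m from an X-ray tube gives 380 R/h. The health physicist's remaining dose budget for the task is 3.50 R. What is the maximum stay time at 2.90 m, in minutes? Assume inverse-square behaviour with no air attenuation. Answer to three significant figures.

Since intensity falls as 1/r², rate at 2.90 m:
(0.548/2.90)² = 0.03571, so 380 × 0.03571 = 13.57 R/h.
Stay time = 3.50 R ÷ 13.57 R/h = 0.2579 h = 15.47 min.

15.5 min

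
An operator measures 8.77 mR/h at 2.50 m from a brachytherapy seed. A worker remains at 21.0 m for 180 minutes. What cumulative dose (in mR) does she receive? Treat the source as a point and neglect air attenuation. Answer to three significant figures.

Using I₁d₁² = I₂d₂², rate at 21.0 m:
8.77 × (2.50/21.0)² = 8.77 × 0.01417 = 0.1243 mR/h.
Dose = rate × time = 0.1243 mR/h × 3.000 h = 0.3729 mR.

0.373 mR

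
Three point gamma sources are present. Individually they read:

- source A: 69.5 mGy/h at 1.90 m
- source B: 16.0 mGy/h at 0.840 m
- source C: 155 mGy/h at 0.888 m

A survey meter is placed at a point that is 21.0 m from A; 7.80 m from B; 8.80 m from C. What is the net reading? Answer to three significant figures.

2.33 mGy/h

By superposition, sum each source's inverse-square contribution:
A: 69.5 × (1.90/21.0)² = 0.5689 mGy/h
B: 16.0 × (0.840/7.80)² = 0.1856 mGy/h
C: 155 × (0.888/8.80)² = 1.578 mGy/h
Total = 0.5689 + 0.1856 + 1.578 = 2.333 mGy/h.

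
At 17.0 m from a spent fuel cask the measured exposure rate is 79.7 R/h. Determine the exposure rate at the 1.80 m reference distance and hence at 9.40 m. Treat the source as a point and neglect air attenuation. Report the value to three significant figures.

Using I₁d₁² = I₂d₂²,
At 1.80 m: 79.7 × (17.0/1.80)² = 79.7 × 89.20 = 7109 R/h
At 9.40 m: 7109 × (1.80/9.40)² = 7109 × 0.03667 = 260.7 R/h.

7110 R/h; 261 R/h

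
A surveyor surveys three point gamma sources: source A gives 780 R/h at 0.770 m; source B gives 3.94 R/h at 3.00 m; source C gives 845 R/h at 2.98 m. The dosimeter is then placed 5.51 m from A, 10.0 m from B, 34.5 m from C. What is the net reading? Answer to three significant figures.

21.9 R/h

By superposition, sum each source's inverse-square contribution:
A: 780 × (0.770/5.51)² = 15.23 R/h
B: 3.94 × (3.00/10.0)² = 0.3546 R/h
C: 845 × (2.98/34.5)² = 6.305 R/h
Total = 15.23 + 0.3546 + 6.305 = 21.89 R/h.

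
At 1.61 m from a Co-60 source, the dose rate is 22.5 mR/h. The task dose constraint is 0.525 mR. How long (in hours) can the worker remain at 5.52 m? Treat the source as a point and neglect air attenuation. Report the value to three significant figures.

0.274 h

Applying the 1/r² law, rate at 5.52 m:
22.5 × (1.61/5.52)² = 22.5 × 0.08507 = 1.914 mR/h.
Stay time = 0.525 mR ÷ 1.914 mR/h = 0.2743 h.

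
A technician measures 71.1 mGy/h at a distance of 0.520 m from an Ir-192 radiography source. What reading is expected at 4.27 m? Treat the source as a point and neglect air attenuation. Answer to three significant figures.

1.05 mGy/h

Using I₁d₁² = I₂d₂², the rate at 4.27 m is
71.1 × (0.520/4.27)² = 71.1 × 0.01483 = 1.054 mGy/h.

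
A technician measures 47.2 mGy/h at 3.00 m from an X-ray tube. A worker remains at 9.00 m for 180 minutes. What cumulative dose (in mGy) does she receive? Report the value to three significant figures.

15.7 mGy

By the inverse-square law, rate at 9.00 m:
(3.00/9.00)² = 0.1111, so 47.2 × 0.1111 = 5.244 mGy/h.
Dose = rate × time = 5.244 mGy/h × 3.000 h = 15.73 mGy.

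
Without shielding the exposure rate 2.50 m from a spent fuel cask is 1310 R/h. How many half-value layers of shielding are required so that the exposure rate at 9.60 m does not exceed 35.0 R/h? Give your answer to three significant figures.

At 9.60 m, distance alone gives 1310 × (2.50/9.60)² = 1310 × 0.06782 = 88.84 R/h.
Further attenuation needed: 88.84/35.0 = 2.538.
n = log₂(2.538) = 1.344 half-value layers.

1.34 half-value layers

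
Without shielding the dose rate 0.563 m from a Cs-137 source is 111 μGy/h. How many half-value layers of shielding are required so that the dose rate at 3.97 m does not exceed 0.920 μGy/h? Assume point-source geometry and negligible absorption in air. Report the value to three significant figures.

At 3.97 m, distance alone gives (0.563/3.97)² = 0.02011, so 111 × 0.02011 = 2.232 μGy/h.
Further attenuation needed: 2.232/0.920 = 2.426.
n = log₂(2.426) = 1.279 half-value layers.

1.28 half-value layers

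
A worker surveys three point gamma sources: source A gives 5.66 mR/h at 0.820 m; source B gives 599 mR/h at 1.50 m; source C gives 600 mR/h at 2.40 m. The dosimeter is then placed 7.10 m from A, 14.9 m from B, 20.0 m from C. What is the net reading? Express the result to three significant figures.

14.8 mR/h

Each source contributes Iᵢ·(dᵢ/rᵢ)²; contributions add.
A: 5.66 × (0.820/7.10)² = 0.07550 mR/h
B: 599 × (1.50/14.9)² = 6.071 mR/h
C: 600 × (2.40/20.0)² = 8.640 mR/h
Total = 0.07550 + 6.071 + 8.640 = 14.79 mR/h.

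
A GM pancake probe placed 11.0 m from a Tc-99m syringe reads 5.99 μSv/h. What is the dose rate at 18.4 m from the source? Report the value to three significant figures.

Using I₁d₁² = I₂d₂², scaling from 11.0 m to 18.4 m:
5.99 × (11.0/18.4)² = 5.99 × 0.3574 = 2.141 μSv/h.

2.14 μSv/h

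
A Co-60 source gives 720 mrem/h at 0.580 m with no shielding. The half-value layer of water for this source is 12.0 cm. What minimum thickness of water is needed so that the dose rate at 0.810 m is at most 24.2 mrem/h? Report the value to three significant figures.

At 0.810 m, distance alone gives (0.580/0.810)² = 0.5127, so 720 × 0.5127 = 369.1 mrem/h.
Further attenuation needed: 369.1/24.2 = 15.25.
n = log₂(15.25) = 3.931 half-value layers.
Thickness = 3.931 × 12.0 cm = 47.17 cm.

47.2 cm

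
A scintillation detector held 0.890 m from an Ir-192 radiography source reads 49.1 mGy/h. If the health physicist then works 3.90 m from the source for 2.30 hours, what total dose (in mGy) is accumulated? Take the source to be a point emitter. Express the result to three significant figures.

Since intensity falls as 1/r², rate at 3.90 m:
(0.890/3.90)² = 0.05208, so 49.1 × 0.05208 = 2.557 mGy/h.
Dose = rate × time = 2.557 mGy/h × 2.300 h = 5.881 mGy.

5.88 mGy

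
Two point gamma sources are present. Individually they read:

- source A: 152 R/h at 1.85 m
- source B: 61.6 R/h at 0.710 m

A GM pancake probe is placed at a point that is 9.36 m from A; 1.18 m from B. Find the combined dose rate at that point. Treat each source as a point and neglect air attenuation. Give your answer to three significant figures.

28.2 R/h

By superposition, sum each source's inverse-square contribution:
A: 152 × (1.85/9.36)² = 5.938 R/h
B: 61.6 × (0.710/1.18)² = 22.30 R/h
Total = 5.938 + 22.30 = 28.24 R/h.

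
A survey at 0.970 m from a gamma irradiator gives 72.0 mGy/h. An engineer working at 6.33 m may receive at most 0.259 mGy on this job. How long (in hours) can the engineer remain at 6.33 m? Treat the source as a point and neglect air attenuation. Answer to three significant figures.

0.153 h

By the inverse-square law, rate at 6.33 m:
72.0 × (0.970/6.33)² = 72.0 × 0.02348 = 1.691 mGy/h.
Stay time = 0.259 mGy ÷ 1.691 mGy/h = 0.1532 h.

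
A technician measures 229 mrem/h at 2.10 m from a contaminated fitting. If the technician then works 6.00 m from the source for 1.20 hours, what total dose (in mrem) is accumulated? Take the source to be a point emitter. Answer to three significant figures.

33.7 mrem

Since intensity falls as 1/r², rate at 6.00 m:
(2.10/6.00)² = 0.1225, so 229 × 0.1225 = 28.05 mrem/h.
Dose = rate × time = 28.05 mrem/h × 1.200 h = 33.66 mrem.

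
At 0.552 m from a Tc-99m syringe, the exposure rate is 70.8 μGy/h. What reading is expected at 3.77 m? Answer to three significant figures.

1.52 μGy/h

Since intensity falls as 1/r², the rate at 3.77 m is
70.8 × (0.552/3.77)² = 70.8 × 0.02144 = 1.518 μGy/h.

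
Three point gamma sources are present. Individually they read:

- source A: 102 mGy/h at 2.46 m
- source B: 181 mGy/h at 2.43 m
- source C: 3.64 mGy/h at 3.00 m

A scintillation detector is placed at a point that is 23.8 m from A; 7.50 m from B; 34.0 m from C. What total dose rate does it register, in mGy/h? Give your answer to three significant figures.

Each source contributes Iᵢ·(dᵢ/rᵢ)²; contributions add.
A: 102 × (2.46/23.8)² = 1.090 mGy/h
B: 181 × (2.43/7.50)² = 19.00 mGy/h
C: 3.64 × (3.00/34.0)² = 0.02834 mGy/h
Total = 1.090 + 19.00 + 0.02834 = 20.12 mGy/h.

20.1 mGy/h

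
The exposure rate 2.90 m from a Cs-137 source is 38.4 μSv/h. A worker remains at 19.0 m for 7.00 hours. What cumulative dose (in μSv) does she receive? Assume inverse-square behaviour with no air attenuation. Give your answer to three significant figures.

6.26 μSv

Applying the 1/r² law, rate at 19.0 m:
38.4 × (2.90/19.0)² = 38.4 × 0.02330 = 0.8947 μSv/h.
Dose = rate × time = 0.8947 μSv/h × 7.000 h = 6.263 μSv.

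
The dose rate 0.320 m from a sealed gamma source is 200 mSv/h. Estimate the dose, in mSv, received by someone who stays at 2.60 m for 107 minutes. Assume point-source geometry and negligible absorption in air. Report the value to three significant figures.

Intensity scales as (d₁/d₂)², so rate at 2.60 m:
200 × (0.320/2.60)² = 200 × 0.01515 = 3.030 mSv/h.
Dose = rate × time = 3.030 mSv/h × 1.783 h = 5.402 mSv.

5.40 mSv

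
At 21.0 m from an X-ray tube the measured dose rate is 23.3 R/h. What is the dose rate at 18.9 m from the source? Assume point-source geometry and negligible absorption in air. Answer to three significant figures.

28.8 R/h

Using I₁d₁² = I₂d₂², scaling from 21.0 m to 18.9 m:
23.3 × (21.0/18.9)² = 23.3 × 1.235 = 28.78 R/h.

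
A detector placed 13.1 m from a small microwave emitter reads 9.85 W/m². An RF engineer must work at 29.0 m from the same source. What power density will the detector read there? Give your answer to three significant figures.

Intensity scales as (d₁/d₂)², so scaling from 13.1 m to 29.0 m:
9.85 × (13.1/29.0)² = 9.85 × 0.2041 = 2.010 W/m².

2.01 W/m²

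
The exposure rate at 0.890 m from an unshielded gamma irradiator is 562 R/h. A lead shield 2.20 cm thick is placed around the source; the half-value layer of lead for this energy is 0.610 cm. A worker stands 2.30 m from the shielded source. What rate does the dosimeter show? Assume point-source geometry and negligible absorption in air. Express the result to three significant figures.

Distance alone: (0.890/2.30)² = 0.1497, so 562 × 0.1497 = 84.13 R/h.
Shield: 2.20/0.610 = 3.607 half-value layers → attenuation 2^(−3.607) = 0.08207.
Combined: 84.13 × 0.08207 = 6.905 R/h.

6.91 R/h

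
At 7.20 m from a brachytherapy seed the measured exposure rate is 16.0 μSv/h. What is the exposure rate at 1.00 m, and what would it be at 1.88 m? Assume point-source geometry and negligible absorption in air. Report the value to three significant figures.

By the inverse-square law,
At 1.00 m: 16.0 × (7.20/1.00)² = 16.0 × 51.84 = 829.4 μSv/h
At 1.88 m: 829.4 × (1.00/1.88)² = 829.4 × 0.2829 = 234.6 μSv/h.

829 μSv/h; 235 μSv/h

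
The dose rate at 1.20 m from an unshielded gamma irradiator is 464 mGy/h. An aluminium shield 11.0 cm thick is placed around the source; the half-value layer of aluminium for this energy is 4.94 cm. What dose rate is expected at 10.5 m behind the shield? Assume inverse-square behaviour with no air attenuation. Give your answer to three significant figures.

1.29 mGy/h

Distance alone: (1.20/10.5)² = 0.01306, so 464 × 0.01306 = 6.060 mGy/h.
Shield: 11.0/4.94 = 2.227 half-value layers → attenuation 2^(−2.227) = 0.2136.
Combined: 6.060 × 0.2136 = 1.294 mGy/h.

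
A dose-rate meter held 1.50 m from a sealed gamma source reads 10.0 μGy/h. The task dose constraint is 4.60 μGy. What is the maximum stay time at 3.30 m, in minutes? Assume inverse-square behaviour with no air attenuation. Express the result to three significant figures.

Intensity scales as (d₁/d₂)², so rate at 3.30 m:
10.0 × (1.50/3.30)² = 10.0 × 0.2066 = 2.066 μGy/h.
Stay time = 4.60 μGy ÷ 2.066 μGy/h = 2.227 h = 133.6 min.

134 min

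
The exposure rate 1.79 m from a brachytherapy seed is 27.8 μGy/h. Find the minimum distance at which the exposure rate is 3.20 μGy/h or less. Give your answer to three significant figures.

Since intensity falls as 1/r², d₂ = d₁·√(I₁/I₂).
I₁/I₂ = 27.8/3.20 = 8.688, so d₂ = 1.79 × √8.688 = 5.276 m.

5.28 m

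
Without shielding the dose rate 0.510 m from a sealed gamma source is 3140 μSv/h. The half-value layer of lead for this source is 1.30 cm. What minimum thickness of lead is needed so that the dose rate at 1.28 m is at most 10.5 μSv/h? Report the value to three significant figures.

7.24 cm

At 1.28 m, distance alone gives 3140 × (0.510/1.28)² = 3140 × 0.1588 = 498.6 μSv/h.
Further attenuation needed: 498.6/10.5 = 47.49.
n = log₂(47.49) = 5.570 half-value layers.
Thickness = 5.570 × 1.30 cm = 7.241 cm.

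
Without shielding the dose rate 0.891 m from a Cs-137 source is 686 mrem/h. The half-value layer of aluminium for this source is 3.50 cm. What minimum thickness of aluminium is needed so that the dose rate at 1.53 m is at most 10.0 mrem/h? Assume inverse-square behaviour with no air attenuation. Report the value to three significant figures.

15.9 cm

At 1.53 m, distance alone gives 686 × (0.891/1.53)² = 686 × 0.3391 = 232.6 mrem/h.
Further attenuation needed: 232.6/10.0 = 23.26.
n = log₂(23.26) = 4.540 half-value layers.
Thickness = 4.540 × 3.50 cm = 15.89 cm.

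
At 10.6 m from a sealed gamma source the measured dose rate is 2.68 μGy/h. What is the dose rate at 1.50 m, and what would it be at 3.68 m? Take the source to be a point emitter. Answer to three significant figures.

134 μGy/h; 22.2 μGy/h

Intensity scales as (d₁/d₂)², so
At 1.50 m: 2.68 × (10.6/1.50)² = 2.68 × 49.94 = 133.8 μGy/h
At 3.68 m: (1.50/3.68)² = 0.1661, so 133.8 × 0.1661 = 22.22 μGy/h.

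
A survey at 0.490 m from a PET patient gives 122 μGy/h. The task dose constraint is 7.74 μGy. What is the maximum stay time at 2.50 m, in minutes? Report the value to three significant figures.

99.1 min

Using I₁d₁² = I₂d₂², rate at 2.50 m:
(0.490/2.50)² = 0.03842, so 122 × 0.03842 = 4.687 μGy/h.
Stay time = 7.74 μGy ÷ 4.687 μGy/h = 1.651 h = 99.06 min.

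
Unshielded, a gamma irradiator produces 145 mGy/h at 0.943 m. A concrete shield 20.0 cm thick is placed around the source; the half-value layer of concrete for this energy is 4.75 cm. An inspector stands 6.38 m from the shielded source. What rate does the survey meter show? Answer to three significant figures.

Distance alone: (0.943/6.38)² = 0.02185, so 145 × 0.02185 = 3.168 mGy/h.
Shield: 20.0/4.75 = 4.211 half-value layers → attenuation 2^(−4.211) = 0.05400.
Combined: 3.168 × 0.05400 = 0.1711 mGy/h.

0.171 mGy/h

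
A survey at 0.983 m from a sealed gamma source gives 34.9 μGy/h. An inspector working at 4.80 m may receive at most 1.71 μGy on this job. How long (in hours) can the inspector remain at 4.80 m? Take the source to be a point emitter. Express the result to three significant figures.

1.17 h

Intensity scales as (d₁/d₂)², so rate at 4.80 m:
(0.983/4.80)² = 0.04194, so 34.9 × 0.04194 = 1.464 μGy/h.
Stay time = 1.71 μGy ÷ 1.464 μGy/h = 1.168 h.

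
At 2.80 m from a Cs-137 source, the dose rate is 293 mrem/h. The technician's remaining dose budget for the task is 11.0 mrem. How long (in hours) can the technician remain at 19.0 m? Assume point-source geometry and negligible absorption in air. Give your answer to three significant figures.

Applying the 1/r² law, rate at 19.0 m:
293 × (2.80/19.0)² = 293 × 0.02172 = 6.364 mrem/h.
Stay time = 11.0 mrem ÷ 6.364 mrem/h = 1.728 h.

1.73 h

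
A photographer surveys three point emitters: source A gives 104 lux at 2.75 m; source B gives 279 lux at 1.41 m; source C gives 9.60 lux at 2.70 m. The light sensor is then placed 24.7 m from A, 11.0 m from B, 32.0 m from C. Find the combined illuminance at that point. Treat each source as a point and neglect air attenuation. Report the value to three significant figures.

5.94 lux

By superposition, sum each source's inverse-square contribution:
A: 104 × (2.75/24.7)² = 1.289 lux
B: 279 × (1.41/11.0)² = 4.584 lux
C: 9.60 × (2.70/32.0)² = 0.06834 lux
Total = 1.289 + 4.584 + 0.06834 = 5.941 lux.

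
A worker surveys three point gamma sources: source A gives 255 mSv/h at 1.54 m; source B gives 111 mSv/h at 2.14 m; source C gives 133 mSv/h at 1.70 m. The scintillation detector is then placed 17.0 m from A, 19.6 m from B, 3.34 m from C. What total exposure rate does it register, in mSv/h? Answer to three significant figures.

37.9 mSv/h

Each source contributes Iᵢ·(dᵢ/rᵢ)²; contributions add.
A: 255 × (1.54/17.0)² = 2.093 mSv/h
B: 111 × (2.14/19.6)² = 1.323 mSv/h
C: 133 × (1.70/3.34)² = 34.46 mSv/h
Total = 2.093 + 1.323 + 34.46 = 37.88 mSv/h.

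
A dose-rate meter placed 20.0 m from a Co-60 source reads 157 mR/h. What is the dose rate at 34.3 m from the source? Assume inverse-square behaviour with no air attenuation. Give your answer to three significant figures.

53.4 mR/h

Applying the 1/r² law, scaling from 20.0 m to 34.3 m:
(20.0/34.3)² = 0.3400, so 157 × 0.3400 = 53.38 mR/h.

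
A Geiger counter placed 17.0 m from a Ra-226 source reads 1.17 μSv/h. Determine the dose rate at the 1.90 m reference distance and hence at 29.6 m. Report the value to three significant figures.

93.7 μSv/h; 0.386 μSv/h

Since intensity falls as 1/r²,
At 1.90 m: 1.17 × (17.0/1.90)² = 1.17 × 80.06 = 93.67 μSv/h
At 29.6 m: 93.67 × (1.90/29.6)² = 93.67 × 0.004120 = 0.3859 μSv/h.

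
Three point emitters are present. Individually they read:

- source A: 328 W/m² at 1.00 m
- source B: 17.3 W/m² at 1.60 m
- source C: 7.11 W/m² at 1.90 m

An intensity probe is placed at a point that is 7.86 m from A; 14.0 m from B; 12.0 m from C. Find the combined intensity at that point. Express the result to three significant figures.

By superposition, sum each source's inverse-square contribution:
A: 328 × (1.00/7.86)² = 5.309 W/m²
B: 17.3 × (1.60/14.0)² = 0.2260 W/m²
C: 7.11 × (1.90/12.0)² = 0.1782 W/m²
Total = 5.309 + 0.2260 + 0.1782 = 5.713 W/m².

5.71 W/m²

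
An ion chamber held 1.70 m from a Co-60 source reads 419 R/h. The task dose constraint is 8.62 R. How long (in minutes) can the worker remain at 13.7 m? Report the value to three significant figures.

80.2 min

By the inverse-square law, rate at 13.7 m:
419 × (1.70/13.7)² = 419 × 0.01540 = 6.453 R/h.
Stay time = 8.62 R ÷ 6.453 R/h = 1.336 h = 80.16 min.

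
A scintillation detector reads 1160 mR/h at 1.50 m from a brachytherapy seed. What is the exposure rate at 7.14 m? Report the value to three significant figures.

51.2 mR/h

Intensity scales as (d₁/d₂)², so the rate at 7.14 m is
(1.50/7.14)² = 0.04414, so 1160 × 0.04414 = 51.20 mR/h.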